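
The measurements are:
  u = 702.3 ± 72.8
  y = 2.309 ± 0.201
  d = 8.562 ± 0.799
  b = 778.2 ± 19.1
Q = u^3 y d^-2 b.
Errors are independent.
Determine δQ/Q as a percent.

Products/powers → add relative errors in quadrature, weighted by exponent:
  (3·δu/u)² = (3×0.104)² = 0.0967;  (1·δy/y)² = (1×0.0871)² = 0.00758;  (-2·δd/d)² = (-2×0.0933)² = 0.0348;  (1·δb/b)² = (1×0.0245)² = 0.000602
δQ/Q = √(0.140) = 0.374

37.4%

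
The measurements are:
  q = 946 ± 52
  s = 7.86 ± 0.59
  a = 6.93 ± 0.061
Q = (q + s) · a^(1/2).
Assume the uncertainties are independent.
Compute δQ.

Let u = q + s = 954. δu = √(δq² + δs²) = √(2700 + 0.348) = 52.0, so δu/u = 0.0545.
Q is then a monomial in u, a:
δQ/Q = √((δu/u)² + (½·δa/a)²) = √(0.00297 + 1.94e-05) = 0.0547
Q = 2510, so δQ = 0.0547 × 2510 = 137.

137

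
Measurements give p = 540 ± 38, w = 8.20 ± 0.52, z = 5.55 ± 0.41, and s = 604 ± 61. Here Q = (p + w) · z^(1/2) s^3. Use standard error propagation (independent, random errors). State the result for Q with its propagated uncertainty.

Let u = p + w = 548. δu = √(δp² + δw²) = √(1440 + 0.270) = 38.0, so δu/u = 0.0693.
Q is then a monomial in u, z, s:
δQ/Q = √((δu/u)² + (½·δz/z)² + (3·δs/s)²) = √(0.00481 + 0.00136 + 0.0918) = 0.313
Q = 2.85e+11, so δQ = 0.313 × 2.85e+11 = 8.91e+10.

(2.85 ± 0.891) × 10^11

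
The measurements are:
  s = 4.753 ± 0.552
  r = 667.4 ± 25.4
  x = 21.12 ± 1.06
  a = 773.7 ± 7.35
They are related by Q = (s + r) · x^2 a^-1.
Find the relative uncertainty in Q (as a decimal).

0.108

Let u = s + r = 672.2. δu = √(δs² + δr²) = √(0.305 + 645) = 25.4, so δu/u = 0.0378.
Q is then a monomial in u, x, a:
δQ/Q = √((δu/u)² + (2·δx/x)² + (-1·δa/a)²) = √(0.00143 + 0.0101 + 9.02e-05) = 0.108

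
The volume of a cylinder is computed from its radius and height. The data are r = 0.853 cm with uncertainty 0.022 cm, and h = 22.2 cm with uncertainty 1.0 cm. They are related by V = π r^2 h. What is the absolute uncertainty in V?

3.48 cm^3

Since V is a product/quotient, work with relative uncertainties:
  (2·δr/r)² = (2×0.0258)² = 0.00266;  (1·δh/h)² = (1×0.0450)² = 0.00203
δV/V = √(0.00469) = 0.0685
V = 50.7 cm^3, so δV = 0.0685 × 50.7 = 3.48 cm^3.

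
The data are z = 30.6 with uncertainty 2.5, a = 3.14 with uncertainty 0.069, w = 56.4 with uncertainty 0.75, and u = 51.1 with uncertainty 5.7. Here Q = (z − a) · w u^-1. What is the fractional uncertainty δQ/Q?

Let h = z − a = 27.5. δh = √(δz² + δa²) = √(6.25 + 0.00476) = 2.50, so δh/h = 0.0911.
Q is then a monomial in h, w, u:
δQ/Q = √((δh/h)² + (1·δw/w)² + (-1·δu/u)²) = √(0.00829 + 0.000177 + 0.0124) = 0.145

0.145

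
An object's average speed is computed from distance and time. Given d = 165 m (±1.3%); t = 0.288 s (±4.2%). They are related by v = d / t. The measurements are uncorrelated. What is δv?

v is a product of powers, so relative uncertainties combine in quadrature:
  (1·δd/d)² = (1×0.0130)² = 0.000169;  (-1·δt/t)² = (-1×0.0420)² = 0.00176
δv/v = √(0.00193) = 0.0440
v = 573 m/s, so δv = 0.0440 × 573 = 25.2 m/s.

25.2 m/s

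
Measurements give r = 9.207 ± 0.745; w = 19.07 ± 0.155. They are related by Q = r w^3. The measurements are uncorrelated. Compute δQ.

Each factor contributes (exponent × relative error)² to (δQ/Q)²:
  (1·δr/r)² = (1×0.0809)² = 0.00655;  (3·δw/w)² = (3×0.00813)² = 0.000595
δQ/Q = √(0.00714) = 0.0845
Q = 63850, so δQ = 0.0845 × 63850 = 5400.

5400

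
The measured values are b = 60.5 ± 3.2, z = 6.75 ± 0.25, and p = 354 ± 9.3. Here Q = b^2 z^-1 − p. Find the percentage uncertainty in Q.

Let w = b^2·z^-1 = 542. δw/w = √((2·δb/b)² + (-1·δz/z)²) = √(0.0112 + 0.00137) = 0.112, so δw = 60.8.
Q = w − p: δQ = √(δw² + δp²) = √(3690 + 86.5) = 61.5
Q = 188, so δQ/Q = 61.5/188 = 0.327.

32.7%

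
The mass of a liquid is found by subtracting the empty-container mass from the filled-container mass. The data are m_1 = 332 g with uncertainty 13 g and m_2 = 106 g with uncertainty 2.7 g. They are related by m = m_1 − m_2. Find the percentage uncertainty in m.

For a sum/difference, combine absolute errors in quadrature:
  (δm_1)² = 169;  (δm_2)² = 7.29
δm = √(176) = 13.3 g
m = 226 g, so δm/m = 13.3/226 = 0.0587.

5.87%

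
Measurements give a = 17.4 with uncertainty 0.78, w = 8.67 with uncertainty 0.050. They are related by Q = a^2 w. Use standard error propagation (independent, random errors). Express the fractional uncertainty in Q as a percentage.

Products/powers → add relative errors in quadrature, weighted by exponent:
  (2·δa/a)² = (2×0.0448)² = 0.00804;  (1·δw/w)² = (1×0.00577)² = 3.33e-05
δQ/Q = √(0.00807) = 0.0898

8.98%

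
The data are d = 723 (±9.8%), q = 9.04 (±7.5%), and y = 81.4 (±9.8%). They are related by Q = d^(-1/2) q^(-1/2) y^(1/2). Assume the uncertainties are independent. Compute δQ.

0.00879

Products/powers → add relative errors in quadrature, weighted by exponent:
  (−½·δd/d)² = (-0.5×0.0980)² = 0.00240;  (−½·δq/q)² = (-0.5×0.0750)² = 0.00141;  (½·δy/y)² = (0.5×0.0980)² = 0.00240
δQ/Q = √(0.00621) = 0.0788
Q = 0.112, so δQ = 0.0788 × 0.112 = 0.00879.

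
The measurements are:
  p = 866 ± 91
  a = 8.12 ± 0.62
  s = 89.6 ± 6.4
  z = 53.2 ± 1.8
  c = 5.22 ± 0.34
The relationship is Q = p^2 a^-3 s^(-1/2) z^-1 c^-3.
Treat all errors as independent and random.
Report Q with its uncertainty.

0.0196 ± 0.00724

Since Q is a product/quotient, work with relative uncertainties:
  (2·δp/p)² = (2×0.105)² = 0.0442;  (-3·δa/a)² = (-3×0.0764)² = 0.0525;  (−½·δs/s)² = (-0.5×0.0714)² = 0.00128;  (-1·δz/z)² = (-1×0.0338)² = 0.00114;  (-3·δc/c)² = (-3×0.0651)² = 0.0382
δQ/Q = √(0.137) = 0.370
Q = 0.0196, so δQ = 0.370 × 0.0196 = 0.00724.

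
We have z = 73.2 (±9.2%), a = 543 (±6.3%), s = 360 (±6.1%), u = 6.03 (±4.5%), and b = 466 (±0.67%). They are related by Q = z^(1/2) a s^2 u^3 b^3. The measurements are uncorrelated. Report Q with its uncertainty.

Q is a product of powers, so relative uncertainties combine in quadrature:
  (½·δz/z)² = (0.5×0.0920)² = 0.00212;  (1·δa/a)² = (1×0.0630)² = 0.00397;  (2·δs/s)² = (2×0.0610)² = 0.0149;  (3·δu/u)² = (3×0.0450)² = 0.0182;  (3·δb/b)² = (3×0.00670)² = 0.000404
δQ/Q = √(0.0396) = 0.199
Q = 1.34e+19, so δQ = 0.199 × 1.34e+19 = 2.66e+18.

(1.34 ± 0.266) × 10^19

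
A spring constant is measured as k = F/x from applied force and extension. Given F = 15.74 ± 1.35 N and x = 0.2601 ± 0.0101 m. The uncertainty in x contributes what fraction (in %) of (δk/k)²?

(δk/k)² = (1·δF/F)² + (-1·δx/x)²
  F term: (1×0.0858)² = 0.00736
  x term: (-1×0.0388)² = 0.00151
Total = 0.00886. Share from x = 0.00151/0.00886 = 0.170.

17.0%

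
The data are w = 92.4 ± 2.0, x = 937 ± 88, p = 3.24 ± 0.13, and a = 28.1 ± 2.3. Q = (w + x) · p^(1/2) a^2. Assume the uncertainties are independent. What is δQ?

Let u = w + x = 1030. δu = √(δw² + δx²) = √(4.00 + 7740) = 88.0, so δu/u = 0.0855.
Q is then a monomial in u, p, a:
δQ/Q = √((δu/u)² + (½·δp/p)² + (2·δa/a)²) = √(0.00731 + 0.000402 + 0.0268) = 0.186
Q = 1.46e+06, so δQ = 0.186 × 1.46e+06 = 2.72e+05.

2.72e+05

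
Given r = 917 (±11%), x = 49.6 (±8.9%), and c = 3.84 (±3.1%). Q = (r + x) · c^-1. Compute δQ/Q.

0.109

Let u = r + x = 967. δu = √(δr² + δx²) = √(10200 + 19.5) = 101, so δu/u = 0.104.
Q is then a monomial in u, c:
δQ/Q = √((δu/u)² + (-1·δc/c)²) = √(0.0109 + 0.000961) = 0.109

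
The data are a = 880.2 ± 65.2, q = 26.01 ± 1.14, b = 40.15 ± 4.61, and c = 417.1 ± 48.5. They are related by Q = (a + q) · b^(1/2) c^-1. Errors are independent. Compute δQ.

Let u = a + q = 906.2. δu = √(δa² + δq²) = √(4250 + 1.30) = 65.2, so δu/u = 0.0720.
Q is then a monomial in u, b, c:
δQ/Q = √((δu/u)² + (½·δb/b)² + (-1·δc/c)²) = √(0.00518 + 0.00330 + 0.0135) = 0.148
Q = 13.77, so δQ = 0.148 × 13.77 = 2.04.

2.04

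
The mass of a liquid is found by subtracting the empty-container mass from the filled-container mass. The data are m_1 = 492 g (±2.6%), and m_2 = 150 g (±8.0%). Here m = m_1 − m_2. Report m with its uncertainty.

m is a linear combination, so absolute uncertainties add in quadrature:
  (δm_1)² = 164;  (δm_2)² = 144
δm = √(308) = 17.5 g
m = 342 g.

342 ± 17.5 g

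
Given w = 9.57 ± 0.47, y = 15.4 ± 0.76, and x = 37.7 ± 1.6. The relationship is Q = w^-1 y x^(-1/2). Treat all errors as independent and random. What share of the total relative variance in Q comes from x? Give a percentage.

8.50%

(δQ/Q)² = (-1·δw/w)² + (1·δy/y)² + (−½·δx/x)²
  w term: (-1×0.0491)² = 0.00241
  y term: (1×0.0494)² = 0.00244
  x term: (-0.5×0.0424)² = 0.000450
Total = 0.00530. Share from x = 0.000450/0.00530 = 0.0850.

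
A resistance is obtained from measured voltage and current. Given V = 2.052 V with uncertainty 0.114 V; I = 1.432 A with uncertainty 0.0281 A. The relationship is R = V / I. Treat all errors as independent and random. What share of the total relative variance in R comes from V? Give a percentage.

(δR/R)² = (1·δV/V)² + (-1·δI/I)²
  V term: (1×0.0556)² = 0.00309
  I term: (-1×0.0196)² = 0.000385
Total = 0.00347. Share from V = 0.00309/0.00347 = 0.889.

88.9%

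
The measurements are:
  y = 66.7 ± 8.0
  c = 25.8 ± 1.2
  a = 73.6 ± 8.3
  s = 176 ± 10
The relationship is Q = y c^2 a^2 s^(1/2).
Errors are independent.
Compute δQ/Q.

Relative error in a monomial: (δQ/Q)² = Σ (nᵢ · δxᵢ/xᵢ)².
  (1·δy/y)² = (1×0.120)² = 0.0144;  (2·δc/c)² = (2×0.0465)² = 0.00865;  (2·δa/a)² = (2×0.113)² = 0.0509;  (½·δs/s)² = (0.5×0.0568)² = 0.000807
δQ/Q = √(0.0747) = 0.273

0.273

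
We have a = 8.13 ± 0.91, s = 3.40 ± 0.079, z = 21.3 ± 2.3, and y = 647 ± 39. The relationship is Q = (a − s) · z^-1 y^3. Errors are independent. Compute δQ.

Let u = a − s = 4.73. δu = √(δa² + δs²) = √(0.828 + 0.00624) = 0.913, so δu/u = 0.193.
Q is then a monomial in u, z, y:
δQ/Q = √((δu/u)² + (-1·δz/z)² + (3·δy/y)²) = √(0.0373 + 0.0117 + 0.0327) = 0.286
Q = 6.01e+07, so δQ = 0.286 × 6.01e+07 = 1.72e+07.

1.72e+07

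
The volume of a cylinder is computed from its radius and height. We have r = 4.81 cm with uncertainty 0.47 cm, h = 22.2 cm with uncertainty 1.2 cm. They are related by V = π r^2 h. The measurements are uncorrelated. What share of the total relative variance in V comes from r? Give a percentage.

92.9%

(δV/V)² = (2·δr/r)² + (1·δh/h)²
  r term: (2×0.0977)² = 0.0382
  h term: (1×0.0541)² = 0.00292
Total = 0.0411. Share from r = 0.0382/0.0411 = 0.929.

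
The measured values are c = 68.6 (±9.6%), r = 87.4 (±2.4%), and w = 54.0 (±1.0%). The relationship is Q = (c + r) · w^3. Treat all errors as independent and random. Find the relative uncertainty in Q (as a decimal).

0.0535

Let u = c + r = 156. δu = √(δc² + δr²) = √(43.4 + 4.40) = 6.91, so δu/u = 0.0443.
Q is then a monomial in u, w:
δQ/Q = √((δu/u)² + (3·δw/w)²) = √(0.00196 + 0.000900) = 0.0535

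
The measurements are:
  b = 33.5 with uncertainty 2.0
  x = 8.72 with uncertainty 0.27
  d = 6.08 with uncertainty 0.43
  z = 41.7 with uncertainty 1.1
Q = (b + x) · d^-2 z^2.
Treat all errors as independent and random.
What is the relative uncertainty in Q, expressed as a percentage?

Let u = b + x = 42.2. δu = √(δb² + δx²) = √(4.00 + 0.0729) = 2.02, so δu/u = 0.0478.
Q is then a monomial in u, d, z:
δQ/Q = √((δu/u)² + (-2·δd/d)² + (2·δz/z)²) = √(0.00228 + 0.0200 + 0.00278) = 0.158

15.8%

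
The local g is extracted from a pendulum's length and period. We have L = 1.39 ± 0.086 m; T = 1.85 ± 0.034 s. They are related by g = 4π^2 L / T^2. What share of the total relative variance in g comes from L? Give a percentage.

73.9%

(δg/g)² = (1·δL/L)² + (-2·δT/T)²
  L term: (1×0.0619)² = 0.00383
  T term: (-2×0.0184)² = 0.00135
Total = 0.00518. Share from L = 0.00383/0.00518 = 0.739.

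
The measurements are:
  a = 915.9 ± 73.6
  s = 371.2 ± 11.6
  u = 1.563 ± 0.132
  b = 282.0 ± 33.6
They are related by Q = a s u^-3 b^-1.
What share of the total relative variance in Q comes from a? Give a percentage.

7.52%

(δQ/Q)² = (1·δa/a)² + (1·δs/s)² + (-3·δu/u)² + (-1·δb/b)²
  a term: (1×0.0804)² = 0.00646
  s term: (1×0.0312)² = 0.000977
  u term: (-3×0.0845)² = 0.0642
  b term: (-1×0.119)² = 0.0142
Total = 0.0858. Share from a = 0.00646/0.0858 = 0.0752.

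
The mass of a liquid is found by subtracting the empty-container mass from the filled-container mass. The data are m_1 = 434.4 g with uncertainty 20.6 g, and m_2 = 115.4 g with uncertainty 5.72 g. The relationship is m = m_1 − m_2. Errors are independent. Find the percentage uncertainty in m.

Sums and differences: (δm)² = Σ (cᵢ δxᵢ)².
  (δm_1)² = 424;  (δm_2)² = 32.7
δm = √(457) = 21.4 g
m = 319.0 g, so δm/m = 21.4/319.0 = 0.0670.

6.70%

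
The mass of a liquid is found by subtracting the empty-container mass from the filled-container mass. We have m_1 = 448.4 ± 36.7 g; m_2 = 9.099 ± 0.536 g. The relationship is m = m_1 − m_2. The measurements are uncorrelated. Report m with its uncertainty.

Sums and differences: (δm)² = Σ (cᵢ δxᵢ)².
  (δm_1)² = 1350;  (δm_2)² = 0.287
δm = √(1350) = 36.7 g
m = 439.3 g.

439.3 ± 36.7 g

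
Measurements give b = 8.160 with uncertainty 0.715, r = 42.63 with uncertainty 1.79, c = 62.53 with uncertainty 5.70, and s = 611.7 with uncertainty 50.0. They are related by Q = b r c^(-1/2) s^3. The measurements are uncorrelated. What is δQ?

Since Q is a product/quotient, work with relative uncertainties:
  (1·δb/b)² = (1×0.0876)² = 0.00768;  (1·δr/r)² = (1×0.0420)² = 0.00176;  (−½·δc/c)² = (-0.5×0.0912)² = 0.00208;  (3·δs/s)² = (3×0.0817)² = 0.0601
δQ/Q = √(0.0717) = 0.268
Q = 1.007e+10, so δQ = 0.268 × 1.007e+10 = 2.7e+09.

2.7e+09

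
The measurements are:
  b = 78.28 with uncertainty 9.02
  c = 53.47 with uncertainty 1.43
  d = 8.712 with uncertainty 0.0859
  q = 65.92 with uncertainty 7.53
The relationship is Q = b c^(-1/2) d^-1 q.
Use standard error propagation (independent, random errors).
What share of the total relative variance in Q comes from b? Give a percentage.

49.9%

(δQ/Q)² = (1·δb/b)² + (−½·δc/c)² + (-1·δd/d)² + (1·δq/q)²
  b term: (1×0.115)² = 0.0133
  c term: (-0.5×0.0267)² = 0.000179
  d term: (-1×0.00986)² = 9.72e-05
  q term: (1×0.114)² = 0.0130
Total = 0.0266. Share from b = 0.0133/0.0266 = 0.499.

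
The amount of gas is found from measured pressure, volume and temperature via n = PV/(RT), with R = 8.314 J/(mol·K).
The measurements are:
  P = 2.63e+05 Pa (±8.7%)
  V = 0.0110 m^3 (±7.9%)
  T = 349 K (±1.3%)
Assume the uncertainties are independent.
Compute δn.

0.118 mol

Since n is a product/quotient, work with relative uncertainties:
  (1·δP/P)² = (1×0.0870)² = 0.00757;  (1·δV/V)² = (1×0.0790)² = 0.00624;  (-1·δT/T)² = (-1×0.0130)² = 0.000169
δn/n = √(0.0140) = 0.118
n = 0.997 mol, so δn = 0.118 × 0.997 = 0.118 mol.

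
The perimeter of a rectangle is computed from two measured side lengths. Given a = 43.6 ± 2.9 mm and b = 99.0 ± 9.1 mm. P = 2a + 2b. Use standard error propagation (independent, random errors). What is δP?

19.1 mm

For a sum/difference, combine absolute errors in quadrature:
  (2·δa)² = 33.6;  (2·δb)² = 331
δP = √(365) = 19.1 mm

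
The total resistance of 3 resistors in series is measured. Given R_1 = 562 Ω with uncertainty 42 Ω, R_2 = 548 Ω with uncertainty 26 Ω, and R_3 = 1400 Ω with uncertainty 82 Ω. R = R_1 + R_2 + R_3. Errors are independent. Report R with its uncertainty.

Sums and differences: (δR)² = Σ (cᵢ δxᵢ)².
  (δR_1)² = 1760;  (δR_2)² = 676;  (δR_3)² = 6720
δR = √(9160) = 95.7 Ω
R = 2510 Ω.

2510 ± 95.7 Ω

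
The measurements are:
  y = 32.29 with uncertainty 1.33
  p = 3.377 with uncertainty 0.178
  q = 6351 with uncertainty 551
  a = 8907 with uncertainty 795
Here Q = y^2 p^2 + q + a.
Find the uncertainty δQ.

1860

Let w = y^2·p^2 = 11890. δw/w = √((2·δy/y)² + (2·δp/p)²) = √(0.00679 + 0.0111) = 0.134, so δw = 1590.
Q = w + q + a: δQ = √(δw² + δq² + δa²) = √(2.53e+06 + 3.04e+05 + 6.32e+05) = 1860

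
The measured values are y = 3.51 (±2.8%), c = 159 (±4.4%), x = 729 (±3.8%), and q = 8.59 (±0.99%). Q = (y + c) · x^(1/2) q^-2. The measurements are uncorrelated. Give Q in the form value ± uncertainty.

59.5 ± 3.04

Let u = y + c = 163. δu = √(δy² + δc²) = √(0.00966 + 48.9) = 7.00, so δu/u = 0.0431.
Q is then a monomial in u, x, q:
δQ/Q = √((δu/u)² + (½·δx/x)² + (-2·δq/q)²) = √(0.00185 + 0.000361 + 0.000392) = 0.0511
Q = 59.5, so δQ = 0.0511 × 59.5 = 3.04.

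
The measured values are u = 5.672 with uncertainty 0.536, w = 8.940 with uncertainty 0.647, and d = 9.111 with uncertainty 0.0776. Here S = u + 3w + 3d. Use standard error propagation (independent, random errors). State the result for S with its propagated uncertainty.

Sums and differences: (δS)² = Σ (cᵢ δxᵢ)².
  (δu)² = 0.287;  (3·δw)² = 3.77;  (3·δd)² = 0.0542
δS = √(4.11) = 2.03
S = 59.83.

59.83 ± 2.03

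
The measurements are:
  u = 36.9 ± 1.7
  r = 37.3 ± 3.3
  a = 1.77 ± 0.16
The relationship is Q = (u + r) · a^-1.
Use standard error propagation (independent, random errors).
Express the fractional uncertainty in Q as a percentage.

Let w = u + r = 74.2. δw = √(δu² + δr²) = √(2.89 + 10.9) = 3.71, so δw/w = 0.0500.
Q is then a monomial in w, a:
δQ/Q = √((δw/w)² + (-1·δa/a)²) = √(0.00250 + 0.00817) = 0.103

10.3%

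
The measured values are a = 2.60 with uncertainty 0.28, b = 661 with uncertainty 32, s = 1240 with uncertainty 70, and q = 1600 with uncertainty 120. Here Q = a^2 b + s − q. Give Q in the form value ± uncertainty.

Let p = a^2·b = 4470. δp/p = √((2·δa/a)² + (1·δb/b)²) = √(0.0464 + 0.00234) = 0.221, so δp = 986.
Q = p + s − q: δQ = √(δp² + δs² + δq²) = √(9.73e+05 + 4900 + 14400) = 996
Q = 4110.

4110 ± 996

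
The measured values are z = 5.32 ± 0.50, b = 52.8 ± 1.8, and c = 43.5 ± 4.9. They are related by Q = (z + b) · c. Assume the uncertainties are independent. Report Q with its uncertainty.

Let u = z + b = 58.1. δu = √(δz² + δb²) = √(0.250 + 3.24) = 1.87, so δu/u = 0.0321.
Q is then a monomial in u, c:
δQ/Q = √((δu/u)² + (1·δc/c)²) = √(0.00103 + 0.0127) = 0.117
Q = 2530, so δQ = 0.117 × 2530 = 296.

2530 ± 296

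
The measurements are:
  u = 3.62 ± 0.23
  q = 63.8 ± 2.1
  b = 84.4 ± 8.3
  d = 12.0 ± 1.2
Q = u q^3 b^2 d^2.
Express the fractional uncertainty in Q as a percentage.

Relative error in a monomial: (δQ/Q)² = Σ (nᵢ · δxᵢ/xᵢ)².
  (1·δu/u)² = (1×0.0635)² = 0.00404;  (3·δq/q)² = (3×0.0329)² = 0.00975;  (2·δb/b)² = (2×0.0983)² = 0.0387;  (2·δd/d)² = (2×0.100)² = 0.0400
δQ/Q = √(0.0925) = 0.304

30.4%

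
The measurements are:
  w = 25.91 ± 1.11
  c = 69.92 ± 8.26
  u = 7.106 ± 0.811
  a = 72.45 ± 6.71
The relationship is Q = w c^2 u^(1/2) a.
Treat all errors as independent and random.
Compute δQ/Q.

Each factor contributes (exponent × relative error)² to (δQ/Q)²:
  (1·δw/w)² = (1×0.0428)² = 0.00184;  (2·δc/c)² = (2×0.118)² = 0.0558;  (½·δu/u)² = (0.5×0.114)² = 0.00326;  (1·δa/a)² = (1×0.0926)² = 0.00858
δQ/Q = √(0.0695) = 0.264

0.264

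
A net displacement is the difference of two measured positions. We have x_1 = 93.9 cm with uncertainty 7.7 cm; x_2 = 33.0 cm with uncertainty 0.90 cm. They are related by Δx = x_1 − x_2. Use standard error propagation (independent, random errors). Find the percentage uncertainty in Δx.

12.7%

Each term contributes (cᵢ δxᵢ)² to (δΔx)²:
  (δx_1)² = 59.3;  (δx_2)² = 0.810
δΔx = √(60.1) = 7.75 cm
Δx = 60.9 cm, so δΔx/Δx = 7.75/60.9 = 0.127.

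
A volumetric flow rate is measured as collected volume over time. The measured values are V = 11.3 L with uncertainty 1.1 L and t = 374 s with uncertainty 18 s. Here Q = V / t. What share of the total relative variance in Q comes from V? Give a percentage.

80.4%

(δQ/Q)² = (1·δV/V)² + (-1·δt/t)²
  V term: (1×0.0973)² = 0.00948
  t term: (-1×0.0481)² = 0.00232
Total = 0.0118. Share from V = 0.00948/0.0118 = 0.804.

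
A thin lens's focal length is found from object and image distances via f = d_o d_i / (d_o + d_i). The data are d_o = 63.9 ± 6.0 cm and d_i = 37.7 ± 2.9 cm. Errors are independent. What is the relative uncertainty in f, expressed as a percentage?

∂f/∂d_o = (d_i/(d_o+d_i))² = 0.138;  ∂f/∂d_i = (d_o/(d_o+d_i))² = 0.396
δf = √((∂f/∂d_o · δd_o)² + (∂f/∂d_i · δd_i)²) = √(0.682 + 1.32) = 1.41 cm
f = 23.7 cm, so δf/f = 1.41/23.7 = 0.0596.

5.96%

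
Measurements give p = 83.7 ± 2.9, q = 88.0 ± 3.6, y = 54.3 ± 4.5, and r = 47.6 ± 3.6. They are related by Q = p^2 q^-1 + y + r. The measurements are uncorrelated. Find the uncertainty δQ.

Let w = p^2·q^-1 = 79.6. δw/w = √((2·δp/p)² + (-1·δq/q)²) = √(0.00480 + 0.00167) = 0.0805, so δw = 6.41.
Q = w + y + r: δQ = √(δw² + δy² + δr²) = √(41.0 + 20.2 + 13.0) = 8.62

8.62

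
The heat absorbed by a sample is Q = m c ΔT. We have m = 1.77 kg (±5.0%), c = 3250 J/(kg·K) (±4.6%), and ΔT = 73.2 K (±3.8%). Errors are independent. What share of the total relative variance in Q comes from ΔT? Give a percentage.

23.8%

(δQ/Q)² = (1·δm/m)² + (1·δc/c)² + (1·δΔT/ΔT)²
  m term: (1×0.0500)² = 0.00250
  c term: (1×0.0460)² = 0.00212
  ΔT term: (1×0.0380)² = 0.00144
Total = 0.00606. Share from ΔT = 0.00144/0.00606 = 0.238.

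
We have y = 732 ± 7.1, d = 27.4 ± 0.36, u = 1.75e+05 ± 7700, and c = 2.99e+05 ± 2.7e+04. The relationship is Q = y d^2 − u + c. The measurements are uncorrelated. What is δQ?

32000

Let p = y·d^2 = 5.5e+05. δp/p = √((1·δy/y)² + (2·δd/d)²) = √(9.41e-05 + 0.000691) = 0.0280, so δp = 15400.
Q = p − u + c: δQ = √(δp² + δu² + δc²) = √(2.37e+08 + 5.93e+07 + 7.29e+08) = 32000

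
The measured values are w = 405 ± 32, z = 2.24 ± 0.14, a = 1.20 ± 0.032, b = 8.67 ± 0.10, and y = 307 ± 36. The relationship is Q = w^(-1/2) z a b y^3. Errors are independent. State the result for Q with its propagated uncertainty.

(3.35 ± 1.21) × 10^7

For a monomial Q ∝ w^(-1/2), z, a, b, y^3, fractional errors add in quadrature:
  (−½·δw/w)² = (-0.5×0.0790)² = 0.00156;  (1·δz/z)² = (1×0.0625)² = 0.00391;  (1·δa/a)² = (1×0.0267)² = 0.000711;  (1·δb/b)² = (1×0.0115)² = 0.000133;  (3·δy/y)² = (3×0.117)² = 0.124
δQ/Q = √(0.130) = 0.361
Q = 3.35e+07, so δQ = 0.361 × 3.35e+07 = 1.21e+07.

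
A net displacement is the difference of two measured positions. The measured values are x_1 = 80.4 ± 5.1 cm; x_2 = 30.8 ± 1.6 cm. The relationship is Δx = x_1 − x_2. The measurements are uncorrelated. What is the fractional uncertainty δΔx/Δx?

0.108

For a sum/difference, combine absolute errors in quadrature:
  (δx_1)² = 26.0;  (δx_2)² = 2.56
δΔx = √(28.6) = 5.35 cm
Δx = 49.6 cm, so δΔx/Δx = 5.35/49.6 = 0.108.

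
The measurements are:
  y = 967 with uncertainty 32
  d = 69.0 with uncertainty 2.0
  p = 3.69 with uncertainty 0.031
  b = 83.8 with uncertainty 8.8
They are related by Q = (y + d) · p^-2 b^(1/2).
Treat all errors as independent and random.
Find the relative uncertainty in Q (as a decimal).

0.0632

Let u = y + d = 1040. δu = √(δy² + δd²) = √(1020 + 4.00) = 32.1, so δu/u = 0.0309.
Q is then a monomial in u, p, b:
δQ/Q = √((δu/u)² + (-2·δp/p)² + (½·δb/b)²) = √(0.000958 + 0.000282 + 0.00276) = 0.0632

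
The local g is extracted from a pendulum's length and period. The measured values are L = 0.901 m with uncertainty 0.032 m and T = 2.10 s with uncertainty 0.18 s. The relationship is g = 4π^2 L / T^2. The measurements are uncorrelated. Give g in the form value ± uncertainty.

8.07 ± 1.41 m/s^2

For a monomial g ∝ L, T^-2, fractional errors add in quadrature:
  (1·δL/L)² = (1×0.0355)² = 0.00126;  (-2·δT/T)² = (-2×0.0857)² = 0.0294
δg/g = √(0.0306) = 0.175
g = 8.07 m/s^2, so δg = 0.175 × 8.07 = 1.41 m/s^2.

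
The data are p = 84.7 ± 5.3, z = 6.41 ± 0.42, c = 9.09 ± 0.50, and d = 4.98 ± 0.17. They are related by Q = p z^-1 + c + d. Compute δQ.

Let w = p·z^-1 = 13.2. δw/w = √((1·δp/p)² + (-1·δz/z)²) = √(0.00392 + 0.00429) = 0.0906, so δw = 1.20.
Q = w + c + d: δQ = √(δw² + δc² + δd²) = √(1.43 + 0.250 + 0.0289) = 1.31

1.31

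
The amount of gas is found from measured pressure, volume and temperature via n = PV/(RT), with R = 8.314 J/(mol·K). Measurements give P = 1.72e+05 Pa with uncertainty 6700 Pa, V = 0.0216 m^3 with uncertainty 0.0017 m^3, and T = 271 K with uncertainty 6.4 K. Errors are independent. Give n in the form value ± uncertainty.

1.65 ± 0.150 mol

Since n is a product/quotient, work with relative uncertainties:
  (1·δP/P)² = (1×0.0390)² = 0.00152;  (1·δV/V)² = (1×0.0787)² = 0.00619;  (-1·δT/T)² = (-1×0.0236)² = 0.000558
δn/n = √(0.00827) = 0.0909
n = 1.65 mol, so δn = 0.0909 × 1.65 = 0.150 mol.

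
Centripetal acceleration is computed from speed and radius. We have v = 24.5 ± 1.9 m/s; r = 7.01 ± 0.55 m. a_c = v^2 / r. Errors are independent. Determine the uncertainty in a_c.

Relative error in a monomial: (δa_c/a_c)² = Σ (nᵢ · δxᵢ/xᵢ)².
  (2·δv/v)² = (2×0.0776)² = 0.0241;  (-1·δr/r)² = (-1×0.0785)² = 0.00616
δa_c/a_c = √(0.0302) = 0.174
a_c = 85.6 m/s^2, so δa_c = 0.174 × 85.6 = 14.9 m/s^2.

14.9 m/s^2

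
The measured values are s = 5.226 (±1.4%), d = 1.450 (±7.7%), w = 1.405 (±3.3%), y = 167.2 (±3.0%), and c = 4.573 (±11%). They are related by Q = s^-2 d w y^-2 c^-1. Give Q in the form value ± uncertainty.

Each factor contributes (exponent × relative error)² to (δQ/Q)²:
  (-2·δs/s)² = (-2×0.0140)² = 0.000784;  (1·δd/d)² = (1×0.0770)² = 0.00593;  (1·δw/w)² = (1×0.0330)² = 0.00109;  (-2·δy/y)² = (-2×0.0300)² = 0.00360;  (-1·δc/c)² = (-1×0.110)² = 0.0121
δQ/Q = √(0.0235) = 0.153
Q = 5.835e-07, so δQ = 0.153 × 5.835e-07 = 8.95e-08.

(5.835 ± 0.895) × 10^-7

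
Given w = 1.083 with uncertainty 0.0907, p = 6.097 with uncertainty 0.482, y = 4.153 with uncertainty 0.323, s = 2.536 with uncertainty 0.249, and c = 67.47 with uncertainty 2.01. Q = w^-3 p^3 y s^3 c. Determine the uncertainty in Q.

For a monomial Q ∝ w^-3, p^3, y, s^3, c, fractional errors add in quadrature:
  (-3·δw/w)² = (-3×0.0837)² = 0.0631;  (3·δp/p)² = (3×0.0791)² = 0.0562;  (1·δy/y)² = (1×0.0778)² = 0.00605;  (3·δs/s)² = (3×0.0982)² = 0.0868;  (1·δc/c)² = (1×0.0298)² = 0.000888
δQ/Q = √(0.213) = 0.462
Q = 815400, so δQ = 0.462 × 815400 = 3.76e+05.

3.76e+05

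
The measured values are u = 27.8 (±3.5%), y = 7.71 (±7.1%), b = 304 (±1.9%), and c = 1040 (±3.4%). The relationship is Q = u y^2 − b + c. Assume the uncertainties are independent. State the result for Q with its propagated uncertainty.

Let p = u·y^2 = 1650. δp/p = √((1·δu/u)² + (2·δy/y)²) = √(0.00123 + 0.0202) = 0.146, so δp = 242.
Q = p − b + c: δQ = √(δp² + δb² + δc²) = √(58400 + 33.4 + 1250) = 244
Q = 2390.

2390 ± 244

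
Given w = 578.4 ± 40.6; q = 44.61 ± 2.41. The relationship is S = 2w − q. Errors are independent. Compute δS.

81.2

Each term contributes (cᵢ δxᵢ)² to (δS)²:
  (2·δw)² = 6590;  (δq)² = 5.81
δS = √(6600) = 81.2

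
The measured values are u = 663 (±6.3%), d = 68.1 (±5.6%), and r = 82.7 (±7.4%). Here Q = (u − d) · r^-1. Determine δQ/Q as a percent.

10.2%

Let w = u − d = 595. δw = √(δu² + δd²) = √(1740 + 14.5) = 41.9, so δw/w = 0.0705.
Q is then a monomial in w, r:
δQ/Q = √((δw/w)² + (-1·δr/r)²) = √(0.00497 + 0.00548) = 0.102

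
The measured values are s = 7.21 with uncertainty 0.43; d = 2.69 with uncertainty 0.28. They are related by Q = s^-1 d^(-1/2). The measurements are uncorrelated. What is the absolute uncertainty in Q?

Since Q is a product/quotient, work with relative uncertainties:
  (-1·δs/s)² = (-1×0.0596)² = 0.00356;  (−½·δd/d)² = (-0.5×0.104)² = 0.00271
δQ/Q = √(0.00627) = 0.0792
Q = 0.0846, so δQ = 0.0792 × 0.0846 = 0.00669.

0.00669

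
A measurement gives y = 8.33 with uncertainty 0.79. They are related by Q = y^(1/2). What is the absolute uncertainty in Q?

0.137

Q ∝ y^(1/2), so δQ/Q = |½| · δy/y = 0.5 × 0.0948 = 0.0474.
Q = 2.89, so δQ = 0.0474 × 2.89 = 0.137.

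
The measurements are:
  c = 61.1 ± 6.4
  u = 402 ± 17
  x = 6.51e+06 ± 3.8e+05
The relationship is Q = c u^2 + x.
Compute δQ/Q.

Let p = c·u^2 = 9.87e+06. δp/p = √((1·δc/c)² + (2·δu/u)²) = √(0.0110 + 0.00715) = 0.135, so δp = 1.33e+06.
Q = p + x: δQ = √(δp² + δx²) = √(1.77e+12 + 1.44e+11) = 1.38e+06
Q = 1.64e+07, so δQ/Q = 1.38e+06/1.64e+07 = 0.0844.

0.0844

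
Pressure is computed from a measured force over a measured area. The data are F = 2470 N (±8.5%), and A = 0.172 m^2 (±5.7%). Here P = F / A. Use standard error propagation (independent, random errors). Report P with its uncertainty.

14400 ± 1470 Pa

Products/powers → add relative errors in quadrature, weighted by exponent:
  (1·δF/F)² = (1×0.0850)² = 0.00723;  (-1·δA/A)² = (-1×0.0570)² = 0.00325
δP/P = √(0.0105) = 0.102
P = 14400 Pa, so δP = 0.102 × 14400 = 1470 Pa.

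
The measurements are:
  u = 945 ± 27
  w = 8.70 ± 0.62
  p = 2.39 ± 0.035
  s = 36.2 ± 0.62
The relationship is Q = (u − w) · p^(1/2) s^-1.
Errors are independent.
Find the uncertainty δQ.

Let h = u − w = 936. δh = √(δu² + δw²) = √(729 + 0.384) = 27.0, so δh/h = 0.0288.
Q is then a monomial in h, p, s:
δQ/Q = √((δh/h)² + (½·δp/p)² + (-1·δs/s)²) = √(0.000832 + 5.36e-05 + 0.000293) = 0.0343
Q = 40.0, so δQ = 0.0343 × 40.0 = 1.37.

1.37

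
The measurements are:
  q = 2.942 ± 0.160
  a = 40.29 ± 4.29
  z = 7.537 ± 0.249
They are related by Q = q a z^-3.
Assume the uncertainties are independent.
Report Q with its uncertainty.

For a monomial Q ∝ q, a, z^-3, fractional errors add in quadrature:
  (1·δq/q)² = (1×0.0544)² = 0.00296;  (1·δa/a)² = (1×0.106)² = 0.0113;  (-3·δz/z)² = (-3×0.0330)² = 0.00982
δQ/Q = √(0.0241) = 0.155
Q = 0.2768, so δQ = 0.155 × 0.2768 = 0.0430.

0.2768 ± 0.0430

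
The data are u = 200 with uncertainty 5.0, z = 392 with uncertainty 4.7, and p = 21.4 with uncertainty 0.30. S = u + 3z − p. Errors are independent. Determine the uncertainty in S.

15.0

Each term contributes (cᵢ δxᵢ)² to (δS)²:
  (δu)² = 25.0;  (3·δz)² = 199;  (δp)² = 0.0900
δS = √(224) = 15.0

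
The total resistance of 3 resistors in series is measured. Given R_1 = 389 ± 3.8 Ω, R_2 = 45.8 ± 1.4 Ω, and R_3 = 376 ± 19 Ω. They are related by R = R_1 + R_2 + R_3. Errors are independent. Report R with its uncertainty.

811 ± 19.4 Ω

For a sum/difference, combine absolute errors in quadrature:
  (δR_1)² = 14.4;  (δR_2)² = 1.96;  (δR_3)² = 361
δR = √(377) = 19.4 Ω
R = 811 Ω.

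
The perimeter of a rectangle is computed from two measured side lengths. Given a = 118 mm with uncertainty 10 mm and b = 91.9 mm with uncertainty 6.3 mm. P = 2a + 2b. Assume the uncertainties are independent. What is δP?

23.6 mm

P is a linear combination, so absolute uncertainties add in quadrature:
  (2·δa)² = 400;  (2·δb)² = 159
δP = √(559) = 23.6 mm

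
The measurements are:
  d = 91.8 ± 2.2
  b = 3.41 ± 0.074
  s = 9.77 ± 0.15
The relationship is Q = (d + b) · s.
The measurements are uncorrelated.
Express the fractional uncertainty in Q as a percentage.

Let u = d + b = 95.2. δu = √(δd² + δb²) = √(4.84 + 0.00548) = 2.20, so δu/u = 0.0231.
Q is then a monomial in u, s:
δQ/Q = √((δu/u)² + (1·δs/s)²) = √(0.000535 + 0.000236) = 0.0278

2.78%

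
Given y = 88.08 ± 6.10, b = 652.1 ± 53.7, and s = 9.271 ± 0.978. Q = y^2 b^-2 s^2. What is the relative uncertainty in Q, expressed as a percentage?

30.1%

Q is a product of powers, so relative uncertainties combine in quadrature:
  (2·δy/y)² = (2×0.0693)² = 0.0192;  (-2·δb/b)² = (-2×0.0823)² = 0.0271;  (2·δs/s)² = (2×0.105)² = 0.0445
δQ/Q = √(0.0908) = 0.301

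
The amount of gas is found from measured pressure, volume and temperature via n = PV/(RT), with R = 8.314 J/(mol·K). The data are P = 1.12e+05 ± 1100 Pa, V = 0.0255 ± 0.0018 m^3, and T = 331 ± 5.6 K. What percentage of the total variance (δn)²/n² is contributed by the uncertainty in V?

92.9%

(δn/n)² = (1·δP/P)² + (1·δV/V)² + (-1·δT/T)²
  P term: (1×0.00982)² = 9.65e-05
  V term: (1×0.0706)² = 0.00498
  T term: (-1×0.0169)² = 0.000286
Total = 0.00537. Share from V = 0.00498/0.00537 = 0.929.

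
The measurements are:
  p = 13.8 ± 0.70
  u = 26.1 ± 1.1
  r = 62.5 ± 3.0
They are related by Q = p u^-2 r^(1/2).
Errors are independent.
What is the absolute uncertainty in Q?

Each factor contributes (exponent × relative error)² to (δQ/Q)²:
  (1·δp/p)² = (1×0.0507)² = 0.00257;  (-2·δu/u)² = (-2×0.0421)² = 0.00711;  (½·δr/r)² = (0.5×0.0480)² = 0.000576
δQ/Q = √(0.0103) = 0.101
Q = 0.160, so δQ = 0.101 × 0.160 = 0.0162.

0.0162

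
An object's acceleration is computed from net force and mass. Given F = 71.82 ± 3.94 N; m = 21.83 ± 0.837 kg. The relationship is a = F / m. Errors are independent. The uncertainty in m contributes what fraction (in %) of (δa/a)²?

32.8%

(δa/a)² = (1·δF/F)² + (-1·δm/m)²
  F term: (1×0.0549)² = 0.00301
  m term: (-1×0.0383)² = 0.00147
Total = 0.00448. Share from m = 0.00147/0.00448 = 0.328.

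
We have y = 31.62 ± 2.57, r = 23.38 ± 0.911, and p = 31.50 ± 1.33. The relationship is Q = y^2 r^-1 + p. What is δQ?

7.27

Let w = y^2·r^-1 = 42.76. δw/w = √((2·δy/y)² + (-1·δr/r)²) = √(0.0264 + 0.00152) = 0.167, so δw = 7.15.
Q = w + p: δQ = √(δw² + δp²) = √(51.1 + 1.77) = 7.27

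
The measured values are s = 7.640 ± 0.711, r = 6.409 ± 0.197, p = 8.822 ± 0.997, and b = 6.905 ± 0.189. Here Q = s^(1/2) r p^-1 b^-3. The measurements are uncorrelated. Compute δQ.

0.000917

Relative error in a monomial: (δQ/Q)² = Σ (nᵢ · δxᵢ/xᵢ)².
  (½·δs/s)² = (0.5×0.0931)² = 0.00217;  (1·δr/r)² = (1×0.0307)² = 0.000945;  (-1·δp/p)² = (-1×0.113)² = 0.0128;  (-3·δb/b)² = (-3×0.0274)² = 0.00674
δQ/Q = √(0.0226) = 0.150
Q = 0.006099, so δQ = 0.150 × 0.006099 = 0.000917.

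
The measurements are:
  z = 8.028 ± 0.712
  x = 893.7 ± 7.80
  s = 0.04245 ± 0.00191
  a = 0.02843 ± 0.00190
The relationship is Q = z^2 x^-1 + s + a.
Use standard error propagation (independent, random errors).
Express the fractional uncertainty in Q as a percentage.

Let p = z^2·x^-1 = 0.07211. δp/p = √((2·δz/z)² + (-1·δx/x)²) = √(0.0315 + 7.62e-05) = 0.178, so δp = 0.0128.
Q = p + s + a: δQ = √(δp² + δs² + δa²) = √(0.000164 + 3.65e-06 + 3.61e-06) = 0.0131
Q = 0.1430, so δQ/Q = 0.0131/0.1430 = 0.0915.

9.15%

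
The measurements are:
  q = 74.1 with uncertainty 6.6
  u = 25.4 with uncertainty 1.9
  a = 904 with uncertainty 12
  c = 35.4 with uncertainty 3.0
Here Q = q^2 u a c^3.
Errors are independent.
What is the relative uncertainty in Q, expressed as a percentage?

32.0%

For a monomial Q ∝ q^2, u, a, c^3, fractional errors add in quadrature:
  (2·δq/q)² = (2×0.0891)² = 0.0317;  (1·δu/u)² = (1×0.0748)² = 0.00560;  (1·δa/a)² = (1×0.0133)² = 0.000176;  (3·δc/c)² = (3×0.0847)² = 0.0646
δQ/Q = √(0.102) = 0.320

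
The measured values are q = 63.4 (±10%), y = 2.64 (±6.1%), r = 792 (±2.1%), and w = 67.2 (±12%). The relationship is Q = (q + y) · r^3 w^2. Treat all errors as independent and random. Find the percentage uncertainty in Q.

26.6%

Let u = q + y = 66.0. δu = √(δq² + δy²) = √(40.2 + 0.0259) = 6.34, so δu/u = 0.0960.
Q is then a monomial in u, r, w:
δQ/Q = √((δu/u)² + (3·δr/r)² + (2·δw/w)²) = √(0.00922 + 0.00397 + 0.0576) = 0.266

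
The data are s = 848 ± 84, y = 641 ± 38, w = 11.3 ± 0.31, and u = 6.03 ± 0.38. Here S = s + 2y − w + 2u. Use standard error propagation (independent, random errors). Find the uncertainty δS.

S is a linear combination, so absolute uncertainties add in quadrature:
  (δs)² = 7060;  (2·δy)² = 5780;  (δw)² = 0.0961;  (2·δu)² = 0.578
δS = √(12800) = 113

113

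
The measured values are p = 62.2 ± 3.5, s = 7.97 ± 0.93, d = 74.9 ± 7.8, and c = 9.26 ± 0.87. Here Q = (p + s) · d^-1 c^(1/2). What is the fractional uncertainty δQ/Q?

0.125

Let u = p + s = 70.2. δu = √(δp² + δs²) = √(12.2 + 0.865) = 3.62, so δu/u = 0.0516.
Q is then a monomial in u, d, c:
δQ/Q = √((δu/u)² + (-1·δd/d)² + (½·δc/c)²) = √(0.00266 + 0.0108 + 0.00221) = 0.125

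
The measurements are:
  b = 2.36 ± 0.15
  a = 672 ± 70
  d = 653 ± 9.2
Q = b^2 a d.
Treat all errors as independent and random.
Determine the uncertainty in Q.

Since Q is a product/quotient, work with relative uncertainties:
  (2·δb/b)² = (2×0.0636)² = 0.0162;  (1·δa/a)² = (1×0.104)² = 0.0109;  (1·δd/d)² = (1×0.0141)² = 0.000198
δQ/Q = √(0.0272) = 0.165
Q = 2.44e+06, so δQ = 0.165 × 2.44e+06 = 4.03e+05.

4.03e+05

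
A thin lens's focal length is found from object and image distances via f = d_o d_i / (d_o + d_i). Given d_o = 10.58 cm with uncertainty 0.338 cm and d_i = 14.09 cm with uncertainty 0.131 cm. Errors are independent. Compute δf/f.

∂f/∂d_o = (d_i/(d_o+d_i))² = 0.326;  ∂f/∂d_i = (d_o/(d_o+d_i))² = 0.184
δf = √((∂f/∂d_o · δd_o)² + (∂f/∂d_i · δd_i)²) = √(0.0122 + 0.000581) = 0.113 cm
f = 6.043 cm, so δf/f = 0.113/6.043 = 0.0187.

0.0187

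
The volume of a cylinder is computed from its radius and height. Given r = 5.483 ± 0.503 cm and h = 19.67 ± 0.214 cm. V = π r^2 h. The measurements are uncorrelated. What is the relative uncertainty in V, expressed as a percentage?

18.4%

Each factor contributes (exponent × relative error)² to (δV/V)²:
  (2·δr/r)² = (2×0.0917)² = 0.0337;  (1·δh/h)² = (1×0.0109)² = 0.000118
δV/V = √(0.0338) = 0.184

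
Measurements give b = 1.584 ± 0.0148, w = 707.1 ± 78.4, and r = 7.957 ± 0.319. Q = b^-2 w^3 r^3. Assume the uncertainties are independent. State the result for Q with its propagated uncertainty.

(7.099 ± 2.51) × 10^10

Relative error in a monomial: (δQ/Q)² = Σ (nᵢ · δxᵢ/xᵢ)².
  (-2·δb/b)² = (-2×0.00934)² = 0.000349;  (3·δw/w)² = (3×0.111)² = 0.111;  (3·δr/r)² = (3×0.0401)² = 0.0145
δQ/Q = √(0.125) = 0.354
Q = 7.099e+10, so δQ = 0.354 × 7.099e+10 = 2.51e+10.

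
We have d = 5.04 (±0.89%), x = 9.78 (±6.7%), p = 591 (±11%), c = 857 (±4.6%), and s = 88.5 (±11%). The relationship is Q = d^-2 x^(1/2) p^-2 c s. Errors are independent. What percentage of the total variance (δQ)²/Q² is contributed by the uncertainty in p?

75.6%

(δQ/Q)² = (-2·δd/d)² + (½·δx/x)² + (-2·δp/p)² + (1·δc/c)² + (1·δs/s)²
  d term: (-2×0.00890)² = 0.000317
  x term: (0.5×0.0670)² = 0.00112
  p term: (-2×0.110)² = 0.0484
  c term: (1×0.0460)² = 0.00212
  s term: (1×0.110)² = 0.0121
Total = 0.0641. Share from p = 0.0484/0.0641 = 0.756.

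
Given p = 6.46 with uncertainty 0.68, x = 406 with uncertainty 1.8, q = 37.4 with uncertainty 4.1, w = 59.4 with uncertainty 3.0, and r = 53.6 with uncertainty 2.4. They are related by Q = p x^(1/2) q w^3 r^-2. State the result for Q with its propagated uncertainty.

(3.55 ± 0.826) × 10^5

For a monomial Q ∝ p, x^(1/2), q, w^3, r^-2, fractional errors add in quadrature:
  (1·δp/p)² = (1×0.105)² = 0.0111;  (½·δx/x)² = (0.5×0.00443)² = 4.91e-06;  (1·δq/q)² = (1×0.110)² = 0.0120;  (3·δw/w)² = (3×0.0505)² = 0.0230;  (-2·δr/r)² = (-2×0.0448)² = 0.00802
δQ/Q = √(0.0541) = 0.233
Q = 3.55e+05, so δQ = 0.233 × 3.55e+05 = 82600.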